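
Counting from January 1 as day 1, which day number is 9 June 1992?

Days in months before June: 31 + 29 + 31 + 30 + 31 = 152.
Plus 9 days into June → day 161.

161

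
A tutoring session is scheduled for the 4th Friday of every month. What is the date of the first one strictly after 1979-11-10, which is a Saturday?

November 1979 starts on a Thursday; its first Friday is the 2nd, so the 4th Friday is the 23rd — 1979-11-23.
1979-11-23 is after 1979-11-10, so that is the next one.

1979-11-23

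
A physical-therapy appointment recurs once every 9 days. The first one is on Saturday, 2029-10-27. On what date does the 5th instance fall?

2029-12-02

The 5th occurrence is 4 intervals after the first: 4 × 9 = 36 days after 2029-10-27.
October has 31 days — 4 days to the end of October leaves 32.
November has 30 days (2 left).
2 days into December → 2029-12-02.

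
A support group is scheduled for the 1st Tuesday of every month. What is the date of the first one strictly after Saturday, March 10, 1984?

April 3, 1984

March 1984 starts on a Thursday, so its 1st Tuesday is March 6, 1984 (5 days in).
That is not after March 10, 1984, so look at April 1984.
April 1984 starts on a Sunday, so its 1st Tuesday is April 3, 1984 (2 days in).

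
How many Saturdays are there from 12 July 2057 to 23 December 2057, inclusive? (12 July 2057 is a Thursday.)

12 July 2057 is a Thursday; the first Saturday on or after it is 14 July 2057 (2 days later).
From 14 July 2057 to 23 December 2057: 17 + 31 + 30 + 31 + 30 + 23 = 162 days (rest of July, August, September, October, November, December).
162 ÷ 7 = 23 full weeks with remainder 1, so 23 more Saturdays after the first → 24.

24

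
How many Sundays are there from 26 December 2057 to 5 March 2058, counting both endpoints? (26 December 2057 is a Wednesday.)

10

26 December 2057 is a Wednesday; the first Sunday on or after it is 30 December 2057 (4 days later).
From 30 December 2057 to 5 March 2058: 1 + 31 + 28 + 5 = 65 days (rest of December, January, February, March).
65 ÷ 7 = 9 full weeks with remainder 2, so 9 more Sundays after the first → 10.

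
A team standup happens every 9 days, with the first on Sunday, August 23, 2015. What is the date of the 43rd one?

The 43rd occurrence is 42 intervals after the first: 42 × 9 = 378 days after August 23, 2015.
August has 31 days — 8 days to the end of August leaves 370.
September has 30 days (340 left).
October has 31 days (309 left).
November has 30 days (279 left).
December has 31 days (248 left).
January has 31 days (217 left).
February has 29 days (188 left).
March has 31 days (157 left).
April has 30 days (127 left).
May has 31 days (96 left).
June has 30 days (66 left).
July has 31 days (35 left).
August has 31 days (4 left).
4 days into September → September 4, 2016.

September 4, 2016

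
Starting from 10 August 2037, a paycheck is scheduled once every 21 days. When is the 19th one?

23 August 2038

The 19th occurrence is 18 intervals after the first: 18 × 21 = 378 days after 10 August 2037.
August has 31 days — 21 days to the end of August leaves 357.
September has 30 days (327 left).
October has 31 days (296 left).
November has 30 days (266 left).
December has 31 days (235 left).
January has 31 days (204 left).
February has 28 days (176 left).
March has 31 days (145 left).
April has 30 days (115 left).
May has 31 days (84 left).
June has 30 days (54 left).
July has 31 days (23 left).
23 days into August → 23 August 2038.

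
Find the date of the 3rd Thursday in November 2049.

The first Thursday of November 2049 is November 4.
The 3rd Thursday is 2 weeks later: 4 + 14 = 18.

18 November 2049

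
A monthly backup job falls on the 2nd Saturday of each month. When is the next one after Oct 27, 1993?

Oct 1993 starts on a Friday; its first Saturday is the 2nd, so the 2nd Saturday is the 9th — Oct 9, 1993.
That is not after Oct 27, 1993, so look at Nov 1993.
Nov 1993 starts on a Monday; its first Saturday is the 6th, so the 2nd Saturday is the 13th — Nov 13, 1993.

Nov 13, 1993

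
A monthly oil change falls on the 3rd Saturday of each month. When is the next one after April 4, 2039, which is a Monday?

April 2039 starts on a Friday; its first Saturday is the 2nd, so the 3rd Saturday is the 16th — April 16, 2039.
April 16, 2039 is after April 4, 2039, so that is the next one.

April 16, 2039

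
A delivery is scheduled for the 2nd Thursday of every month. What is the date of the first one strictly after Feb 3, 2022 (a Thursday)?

Feb 10, 2022

Feb 2022 starts on a Tuesday; its first Thursday is the 3rd, so the 2nd Thursday is the 10th — Feb 10, 2022.
Feb 10, 2022 is after Feb 3, 2022, so that is the next one.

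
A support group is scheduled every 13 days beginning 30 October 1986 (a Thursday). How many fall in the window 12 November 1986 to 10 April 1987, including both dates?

12

Occurrences land 13·i days after 30 October 1986 for i = 0, 1, 2, …
12 November 1986 is 13 days after the start; 13 ÷ 13 = 1 remainder 0. First occurrence in the window: #2 on 12 November 1986 (1×13 = 13 days in).
10 April 1987 is 162 days after the start; 162 ÷ 13 = 12 remainder 6. Last occurrence in the window: #13 on 4 April 1987.
Occurrences #2 through #13: 12 in total.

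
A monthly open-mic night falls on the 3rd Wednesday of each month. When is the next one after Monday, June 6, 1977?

June 1977 starts on a Wednesday; its first Wednesday is the 1st, so the 3rd Wednesday is the 15th — June 15, 1977.
June 15, 1977 is after June 6, 1977, so that is the next one.

June 15, 1977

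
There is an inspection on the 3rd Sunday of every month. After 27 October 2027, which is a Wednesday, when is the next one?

October 2027 starts on a Friday; its first Sunday is the 3rd, so the 3rd Sunday is the 17th — 17 October 2027.
That is not after 27 October 2027, so look at November 2027.
November 2027 starts on a Monday; its first Sunday is the 7th, so the 3rd Sunday is the 21st — 21 November 2027.

21 November 2027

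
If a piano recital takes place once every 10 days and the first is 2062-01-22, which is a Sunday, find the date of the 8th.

2062-04-02

The 8th occurrence is 7 intervals after the first: 7 × 10 = 70 days after 2062-01-22.
January has 31 days — 9 days to the end of January leaves 61.
February has 28 days (33 left).
March has 31 days (2 left).
2 days into April → 2062-04-02.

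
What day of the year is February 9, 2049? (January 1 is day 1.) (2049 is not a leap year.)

40

Days in months before February: 31 = 31.
Plus 9 days into February → day 40.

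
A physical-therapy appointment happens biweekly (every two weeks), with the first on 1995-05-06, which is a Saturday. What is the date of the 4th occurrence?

The 4th occurrence is 3 intervals after the first: 3 × 14 = 42 days after 1995-05-06.
May has 31 days — 25 days to the end of May leaves 17.
17 days into June → 1995-06-17.

1995-06-17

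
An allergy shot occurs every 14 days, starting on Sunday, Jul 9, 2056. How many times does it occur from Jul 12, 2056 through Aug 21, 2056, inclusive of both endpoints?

3

Occurrences land 14·i days after Jul 9, 2056 for i = 0, 1, 2, …
Jul 12, 2056 is 3 days after the start; 3 ÷ 14 = 0 remainder 3; since the remainder is 3, round up to i = 1. First occurrence in the window: #2 on Jul 23, 2056 (1×14 = 14 days in).
Aug 21, 2056 is 43 days after the start; 43 ÷ 14 = 3 remainder 1. Last occurrence in the window: #4 on Aug 20, 2056.
Occurrences #2 through #4: 3 in total.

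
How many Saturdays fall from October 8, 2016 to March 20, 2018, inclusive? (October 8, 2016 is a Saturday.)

October 8, 2016 is a Saturday; the first Saturday on or after it is October 8, 2016.
From October 8, 2016 to March 20, 2018: 84 + 365 + 79 = 528 days (rest of 2016, 2017, to March 20, 2018 in 2018).
528 ÷ 7 = 75 full weeks with remainder 3, so 75 more Saturdays after the first → 76.

76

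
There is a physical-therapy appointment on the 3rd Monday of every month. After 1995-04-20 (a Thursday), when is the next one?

1995-05-15

April 1995 starts on a Saturday; its first Monday is the 3rd, so the 3rd Monday is the 17th — 1995-04-17.
That is not after 1995-04-20, so look at May 1995.
May 1995 starts on a Monday; its first Monday is the 1st, so the 3rd Monday is the 15th — 1995-05-15.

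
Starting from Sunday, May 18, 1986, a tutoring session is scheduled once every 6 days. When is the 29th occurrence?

Nov 2, 1986

The 29th occurrence is 28 intervals after the first: 28 × 6 = 168 days after May 18, 1986.
May has 31 days — 13 days to the end of May leaves 155.
Jun has 30 days (125 left).
Jul has 31 days (94 left).
Aug has 31 days (63 left).
Sep has 30 days (33 left).
Oct has 31 days (2 left).
2 days into Nov → Nov 2, 1986.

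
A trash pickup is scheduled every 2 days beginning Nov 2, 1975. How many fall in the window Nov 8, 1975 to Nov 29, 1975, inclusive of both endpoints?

Occurrences land 2·i days after Nov 2, 1975 for i = 0, 1, 2, …
Nov 8, 1975 is 6 days after the start; 6 ÷ 2 = 3 remainder 0. First occurrence in the window: #4 on Nov 8, 1975 (3×2 = 6 days in).
Nov 29, 1975 is 27 days after the start; 27 ÷ 2 = 13 remainder 1. Last occurrence in the window: #14 on Nov 28, 1975.
Occurrences #4 through #14: 11 in total.

11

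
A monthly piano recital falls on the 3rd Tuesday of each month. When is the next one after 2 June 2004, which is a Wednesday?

15 June 2004

June 2004 starts on a Tuesday; its first Tuesday is the 1st, so the 3rd Tuesday is the 15th — 15 June 2004.
15 June 2004 is after 2 June 2004, so that is the next one.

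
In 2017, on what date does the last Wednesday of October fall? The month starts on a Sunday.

October 2017 begins on a Sunday, so the first Wednesday is October 4 (3 days later).
October 2017 has 31 days. Adding weeks: 4, 11, 18, 25 — the last one ≤ 31 is the 25th.

2017-10-25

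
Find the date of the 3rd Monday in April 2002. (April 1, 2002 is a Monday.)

April 2002 begins on a Monday, so the first Monday is April 1.
The 3rd Monday is 2 weeks later: 1 + 14 = 15.

15 April 2002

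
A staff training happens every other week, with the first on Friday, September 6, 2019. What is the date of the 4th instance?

The 4th occurrence is 3 intervals after the first: 3 × 14 = 42 days after September 6, 2019.
September has 30 days — 24 days to the end of September leaves 18.
18 days into October → October 18, 2019.

October 18, 2019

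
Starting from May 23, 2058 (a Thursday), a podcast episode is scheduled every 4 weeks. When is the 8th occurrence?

The 8th occurrence is 7 intervals after the first: 7 × 28 = 196 days after May 23, 2058.
May has 31 days — 8 days to the end of May leaves 188.
June has 30 days (158 left).
July has 31 days (127 left).
August has 31 days (96 left).
September has 30 days (66 left).
October has 31 days (35 left).
November has 30 days (5 left).
5 days into December → December 5, 2058.

December 5, 2058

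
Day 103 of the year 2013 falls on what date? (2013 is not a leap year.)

January has 31 days (103 − 31 = 72 remain).
February has 28 days (72 − 28 = 44 remain).
March has 31 days (44 − 31 = 13 remain).
13 into April → April 13.

2013-04-13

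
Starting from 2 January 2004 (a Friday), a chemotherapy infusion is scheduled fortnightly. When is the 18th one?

27 August 2004

The 18th occurrence is 17 intervals after the first: 17 × 14 = 238 days after 2 January 2004.
January has 31 days — 29 days to the end of January leaves 209.
February has 29 days (180 left).
March has 31 days (149 left).
April has 30 days (119 left).
May has 31 days (88 left).
June has 30 days (58 left).
July has 31 days (27 left).
27 days into August → 27 August 2004.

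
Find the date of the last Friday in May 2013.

May 31, 2013

The first Friday of May 2013 is May 3.
May 2013 has 31 days. Adding weeks: 3, 10, 17, 24, 31 — the last one ≤ 31 is the 31st.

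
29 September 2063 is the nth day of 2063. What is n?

Days in months before September: 31 + 28 + 31 + 30 + 31 + 30 + 31 + 31 = 243.
Plus 29 days into September → day 272.

272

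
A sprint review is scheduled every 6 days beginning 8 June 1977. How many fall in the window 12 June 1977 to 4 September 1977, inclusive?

Occurrences land 6·i days after 8 June 1977 for i = 0, 1, 2, …
12 June 1977 is 4 days after the start; 4 ÷ 6 = 0 remainder 4; since the remainder is 4, round up to i = 1. First occurrence in the window: #2 on 14 June 1977 (1×6 = 6 days in).
4 September 1977 is 88 days after the start; 88 ÷ 6 = 14 remainder 4. Last occurrence in the window: #15 on 31 August 1977.
Occurrences #2 through #15: 14 in total.

14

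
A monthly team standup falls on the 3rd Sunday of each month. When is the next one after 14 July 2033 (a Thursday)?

17 July 2033

July 2033 starts on a Friday; its first Sunday is the 3rd, so the 3rd Sunday is the 17th — 17 July 2033.
17 July 2033 is after 14 July 2033, so that is the next one.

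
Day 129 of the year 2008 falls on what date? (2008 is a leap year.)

May 8, 2008

January has 31 days (129 − 31 = 98 remain).
February has 29 days (98 − 29 = 69 remain).
March has 31 days (69 − 31 = 38 remain).
April has 30 days (38 − 30 = 8 remain).
8 into May → May 8.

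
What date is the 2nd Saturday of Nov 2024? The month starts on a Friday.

Nov 9, 2024

Nov 2024 begins on a Friday, so the first Saturday is Nov 2 (1 day later).
The 2nd Saturday is 1 weeks later: 2 + 7 = 9.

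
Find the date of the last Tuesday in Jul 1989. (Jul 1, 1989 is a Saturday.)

Jul 1989 begins on a Saturday, so the first Tuesday is Jul 4 (3 days later).
Jul 1989 has 31 days. Adding weeks: 4, 11, 18, 25 — the last one ≤ 31 is the 25th.

Jul 25, 1989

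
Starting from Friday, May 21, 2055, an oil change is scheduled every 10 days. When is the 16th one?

Oct 18, 2055

The 16th occurrence is 15 intervals after the first: 15 × 10 = 150 days after May 21, 2055.
May has 31 days — 10 days to the end of May leaves 140.
Jun has 30 days (110 left).
Jul has 31 days (79 left).
Aug has 31 days (48 left).
Sep has 30 days (18 left).
18 days into Oct → Oct 18, 2055.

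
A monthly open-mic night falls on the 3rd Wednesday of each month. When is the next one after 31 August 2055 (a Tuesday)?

15 September 2055

August 2055 starts on a Sunday; its first Wednesday is the 4th, so the 3rd Wednesday is the 18th — 18 August 2055.
That is not after 31 August 2055, so look at September 2055.
September 2055 starts on a Wednesday; its first Wednesday is the 1st, so the 3rd Wednesday is the 15th — 15 September 2055.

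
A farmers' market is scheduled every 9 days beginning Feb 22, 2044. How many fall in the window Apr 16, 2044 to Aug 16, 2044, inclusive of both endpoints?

14

Occurrences land 9·i days after Feb 22, 2044 for i = 0, 1, 2, …
Apr 16, 2044 is 54 days after the start; 54 ÷ 9 = 6 remainder 0. First occurrence in the window: #7 on Apr 16, 2044 (6×9 = 54 days in).
Aug 16, 2044 is 176 days after the start; 176 ÷ 9 = 19 remainder 5. Last occurrence in the window: #20 on Aug 11, 2044.
Occurrences #7 through #20: 14 in total.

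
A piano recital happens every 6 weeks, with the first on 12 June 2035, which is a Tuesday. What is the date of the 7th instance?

The 7th occurrence is 6 intervals after the first: 6 × 42 = 252 days after 12 June 2035.
June has 30 days — 18 days to the end of June leaves 234.
July has 31 days (203 left).
August has 31 days (172 left).
September has 30 days (142 left).
October has 31 days (111 left).
November has 30 days (81 left).
December has 31 days (50 left).
January has 31 days (19 left).
19 days into February → 19 February 2036.

19 February 2036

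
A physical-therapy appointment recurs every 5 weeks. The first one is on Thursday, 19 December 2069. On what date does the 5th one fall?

The 5th occurrence is 4 intervals after the first: 4 × 35 = 140 days after 19 December 2069.
December has 31 days — 12 days to the end of December leaves 128.
January has 31 days (97 left).
February has 28 days (69 left).
March has 31 days (38 left).
April has 30 days (8 left).
8 days into May → 8 May 2070.

8 May 2070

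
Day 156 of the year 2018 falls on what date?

5 June 2018

January has 31 days (156 − 31 = 125 remain).
February has 28 days (125 − 28 = 97 remain).
March has 31 days (97 − 31 = 66 remain).
April has 30 days (66 − 30 = 36 remain).
May has 31 days (36 − 31 = 5 remain).
5 into June → June 5.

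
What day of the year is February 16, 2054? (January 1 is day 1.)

Days in months before February: 31 = 31.
Plus 16 days into February → day 47.

47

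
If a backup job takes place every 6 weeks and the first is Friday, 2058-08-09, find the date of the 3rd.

2058-11-01

The 3rd occurrence is 2 intervals after the first: 2 × 42 = 84 days after 2058-08-09.
August has 31 days — 22 days to the end of August leaves 62.
September has 30 days (32 left).
October has 31 days (1 left).
1 day into November → 2058-11-01.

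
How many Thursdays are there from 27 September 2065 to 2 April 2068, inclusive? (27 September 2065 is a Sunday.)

27 September 2065 is a Sunday; the first Thursday on or after it is 1 October 2065 (4 days later).
From 1 October 2065 to 2 April 2068: 91 + 365 + 365 + 93 = 914 days (rest of 2065, 2066, 2067, to 2 April 2068 in 2068).
914 ÷ 7 = 130 full weeks with remainder 4, so 130 more Thursdays after the first → 131.

131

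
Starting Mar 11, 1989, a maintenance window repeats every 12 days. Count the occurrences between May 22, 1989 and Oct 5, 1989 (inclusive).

12

Occurrences land 12·i days after Mar 11, 1989 for i = 0, 1, 2, …
May 22, 1989 is 72 days after the start; 72 ÷ 12 = 6 remainder 0. First occurrence in the window: #7 on May 22, 1989 (6×12 = 72 days in).
Oct 5, 1989 is 208 days after the start; 208 ÷ 12 = 17 remainder 4. Last occurrence in the window: #18 on Oct 1, 1989.
Occurrences #7 through #18: 12 in total.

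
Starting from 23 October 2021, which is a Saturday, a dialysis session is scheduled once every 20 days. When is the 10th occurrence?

The 10th occurrence is 9 intervals after the first: 9 × 20 = 180 days after 23 October 2021.
October has 31 days — 8 days to the end of October leaves 172.
November has 30 days (142 left).
December has 31 days (111 left).
January has 31 days (80 left).
February has 28 days (52 left).
March has 31 days (21 left).
21 days into April → 21 April 2022.

21 April 2022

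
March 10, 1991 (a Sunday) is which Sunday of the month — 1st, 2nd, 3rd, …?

Day 10 falls in week ⌈10/7⌉ of the month.
Days 1–7 hold the 1st Sunday, 8–14 the 2nd, 15–21 the 3rd, 22–28 the 4th, 29–31 the 5th.
10 is in the range for the 2nd.

2nd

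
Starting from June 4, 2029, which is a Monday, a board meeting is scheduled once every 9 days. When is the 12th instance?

The 12th occurrence is 11 intervals after the first: 11 × 9 = 99 days after June 4, 2029.
June has 30 days — 26 days to the end of June leaves 73.
July has 31 days (42 left).
August has 31 days (11 left).
11 days into September → September 11, 2029.

September 11, 2029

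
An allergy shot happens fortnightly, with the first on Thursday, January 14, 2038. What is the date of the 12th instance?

June 17, 2038

The 12th occurrence is 11 intervals after the first: 11 × 14 = 154 days after January 14, 2038.
January has 31 days — 17 days to the end of January leaves 137.
February has 28 days (109 left).
March has 31 days (78 left).
April has 30 days (48 left).
May has 31 days (17 left).
17 days into June → June 17, 2038.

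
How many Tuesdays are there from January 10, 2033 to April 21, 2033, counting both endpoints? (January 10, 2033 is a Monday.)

15

January 10, 2033 is a Monday; the first Tuesday on or after it is January 11, 2033 (1 day later).
From January 11, 2033 to April 21, 2033: 20 + 28 + 31 + 21 = 100 days (rest of January, February, March, April).
100 ÷ 7 = 14 full weeks with remainder 2, so 14 more Tuesdays after the first → 15.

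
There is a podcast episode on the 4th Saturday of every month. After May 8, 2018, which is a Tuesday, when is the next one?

May 26, 2018

May 2018 starts on a Tuesday; its first Saturday is the 5th, so the 4th Saturday is the 26th — May 26, 2018.
May 26, 2018 is after May 8, 2018, so that is the next one.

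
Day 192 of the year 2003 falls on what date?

July 11, 2003

January has 31 days (192 − 31 = 161 remain).
February has 28 days (161 − 28 = 133 remain).
March has 31 days (133 − 31 = 102 remain).
April has 30 days (102 − 30 = 72 remain).
May has 31 days (72 − 31 = 41 remain).
June has 30 days (41 − 30 = 11 remain).
11 into July → July 11.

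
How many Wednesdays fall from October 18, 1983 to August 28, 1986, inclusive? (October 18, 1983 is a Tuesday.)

October 18, 1983 is a Tuesday; the first Wednesday on or after it is October 19, 1983 (1 day later).
From October 19, 1983 to August 28, 1986: 73 + 366 + 365 + 240 = 1044 days (rest of 1983, 1984, 1985, to August 28, 1986 in 1986).
1044 ÷ 7 = 149 full weeks with remainder 1, so 149 more Wednesdays after the first → 150.

150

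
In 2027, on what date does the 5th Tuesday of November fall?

November 30, 2027

The first Tuesday of November 2027 is November 2.
The 5th Tuesday is 4 weeks later: 2 + 28 = 30.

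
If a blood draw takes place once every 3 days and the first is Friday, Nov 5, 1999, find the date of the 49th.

The 49th occurrence is 48 intervals after the first: 48 × 3 = 144 days after Nov 5, 1999.
Nov has 30 days — 25 days to the end of Nov leaves 119.
Dec has 31 days (88 left).
Jan has 31 days (57 left).
Feb has 29 days (28 left).
28 days into Mar → Mar 28, 2000.

Mar 28, 2000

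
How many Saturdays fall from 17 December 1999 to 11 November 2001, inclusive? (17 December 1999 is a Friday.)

100

17 December 1999 is a Friday; the first Saturday on or after it is 18 December 1999 (1 day later).
From 18 December 1999 to 11 November 2001: 13 + 366 + 315 = 694 days (rest of 1999, 2000, to 11 November 2001 in 2001).
694 ÷ 7 = 99 full weeks with remainder 1, so 99 more Saturdays after the first → 100.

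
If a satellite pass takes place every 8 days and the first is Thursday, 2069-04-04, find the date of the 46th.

2070-03-30

The 46th occurrence is 45 intervals after the first: 45 × 8 = 360 days after 2069-04-04.
April has 30 days — 26 days to the end of April leaves 334.
May has 31 days (303 left).
June has 30 days (273 left).
July has 31 days (242 left).
August has 31 days (211 left).
September has 30 days (181 left).
October has 31 days (150 left).
November has 30 days (120 left).
December has 31 days (89 left).
January has 31 days (58 left).
February has 28 days (30 left).
30 days into March → 2070-03-30.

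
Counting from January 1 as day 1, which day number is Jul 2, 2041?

183

Days in months before Jul: 31 + 28 + 31 + 30 + 31 + 30 = 181.
Plus 2 days into Jul → day 183.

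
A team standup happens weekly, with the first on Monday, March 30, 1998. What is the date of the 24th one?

September 7, 1998

The 24th occurrence is 23 intervals after the first: 23 × 7 = 161 days after March 30, 1998.
March has 31 days — 1 day to the end of March leaves 160.
April has 30 days (130 left).
May has 31 days (99 left).
June has 30 days (69 left).
July has 31 days (38 left).
August has 31 days (7 left).
7 days into September → September 7, 1998.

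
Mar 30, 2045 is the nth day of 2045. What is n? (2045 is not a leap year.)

Days in months before Mar: 31 + 28 = 59.
Plus 30 days into Mar → day 89.

89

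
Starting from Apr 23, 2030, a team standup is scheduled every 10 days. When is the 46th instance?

The 46th occurrence is 45 intervals after the first: 45 × 10 = 450 days after Apr 23, 2030.
Apr has 30 days — 7 days to the end of Apr leaves 443.
From end of Apr to end of 2030 is 245 days (198 left).
Jan has 31 days (167 left).
Feb has 28 days (139 left).
Mar has 31 days (108 left).
Apr has 30 days (78 left).
May has 31 days (47 left).
Jun has 30 days (17 left).
17 days into Jul → Jul 17, 2031.

Jul 17, 2031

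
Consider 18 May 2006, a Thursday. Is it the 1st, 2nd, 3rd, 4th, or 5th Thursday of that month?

3rd

Day 18 falls in week ⌈18/7⌉ of the month.
Days 1–7 hold the 1st Thursday, 8–14 the 2nd, 15–21 the 3rd, 22–28 the 4th, 29–31 the 5th.
18 is in the range for the 3rd.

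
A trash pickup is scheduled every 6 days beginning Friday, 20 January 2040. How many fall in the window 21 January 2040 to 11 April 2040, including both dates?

Occurrences land 6·i days after 20 January 2040 for i = 0, 1, 2, …
21 January 2040 is 1 day after the start; 1 ÷ 6 = 0 remainder 1; since the remainder is 1, round up to i = 1. First occurrence in the window: #2 on 26 January 2040 (1×6 = 6 days in).
11 April 2040 is 82 days after the start; 82 ÷ 6 = 13 remainder 4. Last occurrence in the window: #14 on 7 April 2040.
Occurrences #2 through #14: 13 in total.

13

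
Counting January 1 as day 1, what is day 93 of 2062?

2062-04-03

January has 31 days (93 − 31 = 62 remain).
February has 28 days (62 − 28 = 34 remain).
March has 31 days (34 − 31 = 3 remain).
3 into April → April 3.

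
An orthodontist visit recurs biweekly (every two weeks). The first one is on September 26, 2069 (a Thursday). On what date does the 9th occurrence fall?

January 16, 2070

The 9th occurrence is 8 intervals after the first: 8 × 14 = 112 days after September 26, 2069.
September has 30 days — 4 days to the end of September leaves 108.
October has 31 days (77 left).
November has 30 days (47 left).
December has 31 days (16 left).
16 days into January → January 16, 2070.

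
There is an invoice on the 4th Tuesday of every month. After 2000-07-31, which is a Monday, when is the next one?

July 2000 starts on a Saturday; its first Tuesday is the 4th, so the 4th Tuesday is the 25th — 2000-07-25.
That is not after 2000-07-31, so look at August 2000.
August 2000 starts on a Tuesday; its first Tuesday is the 1st, so the 4th Tuesday is the 22nd — 2000-08-22.

2000-08-22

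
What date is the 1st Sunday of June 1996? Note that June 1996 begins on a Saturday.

2 June 1996

June 1996 begins on a Saturday, so the first Sunday is June 2 (1 day later).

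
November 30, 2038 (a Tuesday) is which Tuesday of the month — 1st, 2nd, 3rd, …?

Day 30 falls in week ⌈30/7⌉ of the month.
Days 1–7 hold the 1st Tuesday, 8–14 the 2nd, 15–21 the 3rd, 22–28 the 4th, 29–31 the 5th.
30 is in the range for the 5th.

5th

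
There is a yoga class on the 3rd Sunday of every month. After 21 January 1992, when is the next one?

January 1992 starts on a Wednesday; its first Sunday is the 5th, so the 3rd Sunday is the 19th — 19 January 1992.
That is not after 21 January 1992, so look at February 1992.
February 1992 starts on a Saturday; its first Sunday is the 2nd, so the 3rd Sunday is the 16th — 16 February 1992.

16 February 1992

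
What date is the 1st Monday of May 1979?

1979-05-07

The first Monday of May 1979 is May 7.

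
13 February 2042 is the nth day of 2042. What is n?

44

Days in months before February: 31 = 31.
Plus 13 days into February → day 44.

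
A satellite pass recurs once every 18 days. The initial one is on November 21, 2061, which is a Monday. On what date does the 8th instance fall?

March 27, 2062

The 8th occurrence is 7 intervals after the first: 7 × 18 = 126 days after November 21, 2061.
November has 30 days — 9 days to the end of November leaves 117.
December has 31 days (86 left).
January has 31 days (55 left).
February has 28 days (27 left).
27 days into March → March 27, 2062.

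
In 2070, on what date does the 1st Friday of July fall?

The first Friday of July 2070 is July 4.

July 4, 2070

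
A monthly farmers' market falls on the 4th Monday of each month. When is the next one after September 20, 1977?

September 26, 1977

September 1977 starts on a Thursday; its first Monday is the 5th, so the 4th Monday is the 26th — September 26, 1977.
September 26, 1977 is after September 20, 1977, so that is the next one.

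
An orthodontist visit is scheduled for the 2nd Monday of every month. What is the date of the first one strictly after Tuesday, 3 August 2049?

9 August 2049

August 2049 starts on a Sunday; its first Monday is the 2nd, so the 2nd Monday is the 9th — 9 August 2049.
9 August 2049 is after 3 August 2049, so that is the next one.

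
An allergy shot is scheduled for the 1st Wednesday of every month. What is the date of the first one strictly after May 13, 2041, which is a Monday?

Jun 5, 2041

May 2041 starts on a Wednesday, so its 1st Wednesday is May 1, 2041.
That is not after May 13, 2041, so look at Jun 2041.
Jun 2041 starts on a Saturday, so its 1st Wednesday is Jun 5, 2041 (4 days in).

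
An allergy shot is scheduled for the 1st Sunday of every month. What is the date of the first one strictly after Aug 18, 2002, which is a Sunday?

Sep 1, 2002

Aug 2002 starts on a Thursday, so its 1st Sunday is Aug 4, 2002 (3 days in).
That is not after Aug 18, 2002, so look at Sep 2002.
Sep 2002 starts on a Sunday, so its 1st Sunday is Sep 1, 2002.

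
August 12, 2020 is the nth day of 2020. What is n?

Days in months before August: 31 + 29 + 31 + 30 + 31 + 30 + 31 = 213.
Plus 12 days into August → day 225.

225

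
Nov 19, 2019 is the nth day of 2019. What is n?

323

Days in months before Nov: 31 + 28 + 31 + 30 + 31 + 30 + 31 + 31 + 30 + 31 = 304.
Plus 19 days into Nov → day 323.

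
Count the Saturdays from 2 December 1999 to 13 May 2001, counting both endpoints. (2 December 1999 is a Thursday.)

76

2 December 1999 is a Thursday; the first Saturday on or after it is 4 December 1999 (2 days later).
From 4 December 1999 to 13 May 2001: 27 + 366 + 133 = 526 days (rest of 1999, 2000, to 13 May 2001 in 2001).
526 ÷ 7 = 75 full weeks with remainder 1, so 75 more Saturdays after the first → 76.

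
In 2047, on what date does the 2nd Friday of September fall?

September 2047 begins on a Sunday, so the first Friday is September 6 (5 days later).
The 2nd Friday is 1 weeks later: 6 + 7 = 13.

2047-09-13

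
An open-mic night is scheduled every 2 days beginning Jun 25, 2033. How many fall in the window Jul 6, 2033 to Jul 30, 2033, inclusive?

Occurrences land 2·i days after Jun 25, 2033 for i = 0, 1, 2, …
Jul 6, 2033 is 11 days after the start; 11 ÷ 2 = 5 remainder 1; since the remainder is 1, round up to i = 6. First occurrence in the window: #7 on Jul 7, 2033 (6×2 = 12 days in).
Jul 30, 2033 is 35 days after the start; 35 ÷ 2 = 17 remainder 1. Last occurrence in the window: #18 on Jul 29, 2033.
Occurrences #7 through #18: 12 in total.

12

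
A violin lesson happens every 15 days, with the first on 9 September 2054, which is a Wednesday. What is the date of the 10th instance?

The 10th occurrence is 9 intervals after the first: 9 × 15 = 135 days after 9 September 2054.
September has 30 days — 21 days to the end of September leaves 114.
October has 31 days (83 left).
November has 30 days (53 left).
December has 31 days (22 left).
22 days into January → 22 January 2055.

22 January 2055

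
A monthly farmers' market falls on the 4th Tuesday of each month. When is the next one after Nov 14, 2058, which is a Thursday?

Nov 2058 starts on a Friday; its first Tuesday is the 5th, so the 4th Tuesday is the 26th — Nov 26, 2058.
Nov 26, 2058 is after Nov 14, 2058, so that is the next one.

Nov 26, 2058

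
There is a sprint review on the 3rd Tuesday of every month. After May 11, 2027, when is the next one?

May 2027 starts on a Saturday; its first Tuesday is the 4th, so the 3rd Tuesday is the 18th — May 18, 2027.
May 18, 2027 is after May 11, 2027, so that is the next one.

May 18, 2027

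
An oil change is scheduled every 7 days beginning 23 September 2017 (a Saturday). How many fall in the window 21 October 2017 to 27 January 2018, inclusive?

Occurrences land 7·i days after 23 September 2017 for i = 0, 1, 2, …
21 October 2017 is 28 days after the start; 28 ÷ 7 = 4 remainder 0. First occurrence in the window: #5 on 21 October 2017 (4×7 = 28 days in).
27 January 2018 is 126 days after the start; 126 ÷ 7 = 18 remainder 0. Last occurrence in the window: #19 on 27 January 2018.
Occurrences #5 through #19: 15 in total.

15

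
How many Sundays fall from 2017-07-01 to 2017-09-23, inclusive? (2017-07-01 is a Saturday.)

12

2017-07-01 is a Saturday; the first Sunday on or after it is 2017-07-02 (1 day later).
From 2017-07-02 to 2017-09-23: 29 + 31 + 23 = 83 days (rest of July, August, September).
83 ÷ 7 = 11 full weeks with remainder 6, so 11 more Sundays after the first → 12.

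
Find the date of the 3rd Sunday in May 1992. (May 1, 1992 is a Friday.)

May 1992 begins on a Friday, so the first Sunday is May 3 (2 days later).
The 3rd Sunday is 2 weeks later: 3 + 14 = 17.

May 17, 1992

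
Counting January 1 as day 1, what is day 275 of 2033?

2033-10-02

January has 31 days (275 − 31 = 244 remain).
February has 28 days (244 − 28 = 216 remain).
March has 31 days (216 − 31 = 185 remain).
April has 30 days (185 − 30 = 155 remain).
May has 31 days (155 − 31 = 124 remain).
June has 30 days (124 − 30 = 94 remain).
July has 31 days (94 − 31 = 63 remain).
August has 31 days (63 − 31 = 32 remain).
September has 30 days (32 − 30 = 2 remain).
2 into October → October 2.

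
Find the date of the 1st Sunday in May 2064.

May 2064 begins on a Thursday, so the first Sunday is May 4 (3 days later).

4 May 2064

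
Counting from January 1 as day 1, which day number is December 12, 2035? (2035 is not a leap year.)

Days in months before December: 31 + 28 + 31 + 30 + 31 + 30 + 31 + 31 + 30 + 31 + 30 = 334.
Plus 12 days into December → day 346.

346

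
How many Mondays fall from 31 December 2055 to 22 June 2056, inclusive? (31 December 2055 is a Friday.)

25

31 December 2055 is a Friday; the first Monday on or after it is 3 January 2056 (3 days later).
From 3 January 2056 to 22 June 2056: 28 + 29 + 31 + 30 + 31 + 22 = 171 days (rest of January, February, March, April, May, June).
171 ÷ 7 = 24 full weeks with remainder 3, so 24 more Mondays after the first → 25.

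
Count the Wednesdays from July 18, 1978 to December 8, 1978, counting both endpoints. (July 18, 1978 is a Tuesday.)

July 18, 1978 is a Tuesday; the first Wednesday on or after it is July 19, 1978 (1 day later).
From July 19, 1978 to December 8, 1978: 12 + 31 + 30 + 31 + 30 + 8 = 142 days (rest of July, August, September, October, November, December).
142 ÷ 7 = 20 full weeks with remainder 2, so 20 more Wednesdays after the first → 21.

21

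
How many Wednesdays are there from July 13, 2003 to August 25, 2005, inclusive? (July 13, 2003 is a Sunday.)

111

July 13, 2003 is a Sunday; the first Wednesday on or after it is July 16, 2003 (3 days later).
From July 16, 2003 to August 25, 2005: 168 + 366 + 237 = 771 days (rest of 2003, 2004, to August 25, 2005 in 2005).
771 ÷ 7 = 110 full weeks with remainder 1, so 110 more Wednesdays after the first → 111.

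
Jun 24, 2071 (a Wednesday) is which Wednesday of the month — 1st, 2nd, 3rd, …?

4th

Day 24 falls in week ⌈24/7⌉ of the month.
Days 1–7 hold the 1st Wednesday, 8–14 the 2nd, 15–21 the 3rd, 22–28 the 4th, 29–31 the 5th.
24 is in the range for the 4th.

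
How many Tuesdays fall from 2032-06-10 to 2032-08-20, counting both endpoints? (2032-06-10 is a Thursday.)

10

2032-06-10 is a Thursday; the first Tuesday on or after it is 2032-06-15 (5 days later).
From 2032-06-15 to 2032-08-20: 15 + 31 + 20 = 66 days (rest of June, July, August).
66 ÷ 7 = 9 full weeks with remainder 3, so 9 more Tuesdays after the first → 10.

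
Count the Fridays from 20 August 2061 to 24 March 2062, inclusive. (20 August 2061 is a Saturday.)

20 August 2061 is a Saturday; the first Friday on or after it is 26 August 2061 (6 days later).
From 26 August 2061 to 24 March 2062: 5 + 30 + 31 + 30 + 31 + 31 + 28 + 24 = 210 days (rest of August, September, October, November, December, January, February, March).
210 ÷ 7 = 30 full weeks with remainder 0, so 30 more Fridays after the first → 31.

31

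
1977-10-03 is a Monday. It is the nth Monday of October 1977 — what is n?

Day 3 falls in week ⌈3/7⌉ of the month.
Days 1–7 hold the 1st Monday, 8–14 the 2nd, 15–21 the 3rd, 22–28 the 4th, 29–31 the 5th.
3 is in the range for the 1st.

1st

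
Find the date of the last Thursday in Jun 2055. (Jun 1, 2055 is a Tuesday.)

Jun 2055 begins on a Tuesday, so the first Thursday is Jun 3 (2 days later).
Jun 2055 has 30 days. Adding weeks: 3, 10, 17, 24 — the last one ≤ 30 is the 24th.

Jun 24, 2055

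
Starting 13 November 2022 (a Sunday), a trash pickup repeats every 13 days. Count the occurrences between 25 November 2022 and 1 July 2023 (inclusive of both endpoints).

17

Occurrences land 13·i days after 13 November 2022 for i = 0, 1, 2, …
25 November 2022 is 12 days after the start; 12 ÷ 13 = 0 remainder 12; since the remainder is 12, round up to i = 1. First occurrence in the window: #2 on 26 November 2022 (1×13 = 13 days in).
1 July 2023 is 230 days after the start; 230 ÷ 13 = 17 remainder 9. Last occurrence in the window: #18 on 22 June 2023.
Occurrences #2 through #18: 17 in total.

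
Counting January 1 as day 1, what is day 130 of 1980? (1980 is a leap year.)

January has 31 days (130 − 31 = 99 remain).
February has 29 days (99 − 29 = 70 remain).
March has 31 days (70 − 31 = 39 remain).
April has 30 days (39 − 30 = 9 remain).
9 into May → May 9.

1980-05-09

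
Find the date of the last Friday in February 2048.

The first Friday of February 2048 is February 7.
February 2048 has 29 days. Adding weeks: 7, 14, 21, 28 — the last one ≤ 29 is the 28th.

2048-02-28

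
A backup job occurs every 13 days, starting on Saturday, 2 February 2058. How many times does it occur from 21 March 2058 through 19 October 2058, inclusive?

16

Occurrences land 13·i days after 2 February 2058 for i = 0, 1, 2, …
21 March 2058 is 47 days after the start; 47 ÷ 13 = 3 remainder 8; since the remainder is 8, round up to i = 4. First occurrence in the window: #5 on 26 March 2058 (4×13 = 52 days in).
19 October 2058 is 259 days after the start; 259 ÷ 13 = 19 remainder 12. Last occurrence in the window: #20 on 7 October 2058.
Occurrences #5 through #20: 16 in total.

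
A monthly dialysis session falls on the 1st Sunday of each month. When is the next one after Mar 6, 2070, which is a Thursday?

Apr 6, 2070

Mar 2070 starts on a Saturday, so its 1st Sunday is Mar 2, 2070 (1 day in).
That is not after Mar 6, 2070, so look at Apr 2070.
Apr 2070 starts on a Tuesday, so its 1st Sunday is Apr 6, 2070 (5 days in).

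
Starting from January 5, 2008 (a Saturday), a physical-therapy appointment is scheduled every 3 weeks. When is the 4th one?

The 4th occurrence is 3 intervals after the first: 3 × 21 = 63 days after January 5, 2008.
January has 31 days — 26 days to the end of January leaves 37.
February has 29 days (8 left).
8 days into March → March 8, 2008.

March 8, 2008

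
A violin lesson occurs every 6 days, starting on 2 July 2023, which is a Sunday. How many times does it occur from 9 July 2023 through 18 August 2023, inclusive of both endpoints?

Occurrences land 6·i days after 2 July 2023 for i = 0, 1, 2, …
9 July 2023 is 7 days after the start; 7 ÷ 6 = 1 remainder 1; since the remainder is 1, round up to i = 2. First occurrence in the window: #3 on 14 July 2023 (2×6 = 12 days in).
18 August 2023 is 47 days after the start; 47 ÷ 6 = 7 remainder 5. Last occurrence in the window: #8 on 13 August 2023.
Occurrences #3 through #8: 6 in total.

6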